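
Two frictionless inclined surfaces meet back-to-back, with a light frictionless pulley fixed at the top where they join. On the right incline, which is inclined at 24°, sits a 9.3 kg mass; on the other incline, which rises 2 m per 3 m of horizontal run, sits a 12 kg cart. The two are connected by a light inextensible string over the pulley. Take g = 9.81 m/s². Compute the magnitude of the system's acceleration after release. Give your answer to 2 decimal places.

1.32 m/s²

Resolve each weight along its own incline: the 9.3 kg mass has component 9.3 × 9.81 × sin 24° = 37.108 N down its slope, and the 12 kg mass has 12 × 9.81 × sin 33.69° = 65.299 N down its slope.
The 12 kg side's 65.299 N exceeds the other side's 37.108 N, so that mass slides down and the 9.3 kg mass slides up. Taking that direction as positive, Newton's second law for the whole system gives 65.299 − 37.108 = (9.3 + 12) a, so a = 28.191 / 21.3 = 1.3235 m/s².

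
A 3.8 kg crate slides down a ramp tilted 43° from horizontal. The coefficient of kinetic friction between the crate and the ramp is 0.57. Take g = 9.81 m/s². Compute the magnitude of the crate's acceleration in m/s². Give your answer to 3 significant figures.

2.60 m/s²

Resolving the weight along the incline: the component pulling the crate down the slope is mg sin 43° = 3.8 × 9.81 × 0.6820 = 25.424 N, and the normal force is N = mg cos 43° = 3.8 × 9.81 × 0.7314 = 27.265 N.
Kinetic friction acts up the slope with magnitude f = μN = 0.57 × 27.265 = 15.541 N.
Net force along the incline is 25.424 − 15.541 = 9.883 N, so a = 9.883 / 3.8 = 2.6008 m/s².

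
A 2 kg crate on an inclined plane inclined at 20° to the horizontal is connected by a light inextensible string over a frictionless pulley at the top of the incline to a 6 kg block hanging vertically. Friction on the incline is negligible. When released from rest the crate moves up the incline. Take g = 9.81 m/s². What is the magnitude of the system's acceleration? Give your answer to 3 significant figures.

6.52 m/s²

For the crate on the incline: the weight component along the slope is m₁g sin 20° = 2 × 9.81 × 0.3420 = 6.710 N and the normal force is N = m₁g cos 20° = 18.437 N.
Newton's second law for the crate (up-slope positive): T − 6.710 = 2 a. For the hanging block (downward positive): 6 × 9.81 − T = 6 a.
Adding the two equations eliminates T: 52.150 = 8 a, so a = 6.5187 m/s².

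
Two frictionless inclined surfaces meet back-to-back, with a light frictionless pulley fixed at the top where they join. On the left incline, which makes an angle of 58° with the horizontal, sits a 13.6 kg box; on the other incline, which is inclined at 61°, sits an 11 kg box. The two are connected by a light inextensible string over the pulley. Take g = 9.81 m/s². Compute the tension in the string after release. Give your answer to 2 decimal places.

Resolve each weight along its own incline: the 13.6 kg mass has component 13.6 × 9.81 × sin 58° = 113.143 N down its slope, and the 11 kg mass has 11 × 9.81 × sin 61° = 94.380 N down its slope.
The 13.6 kg side's 113.143 N exceeds the other side's 94.380 N, so that mass slides down and the 11 kg mass slides up. Taking that direction as positive, Newton's second law for the whole system gives 113.143 − 94.380 = (13.6 + 11) a, so a = 18.763 / 24.6 = 0.7627 m/s².
For the 11 kg mass (up-slope positive): T − 94.380 = 11 × 0.7627, so T = 102.770 N.

102.77 N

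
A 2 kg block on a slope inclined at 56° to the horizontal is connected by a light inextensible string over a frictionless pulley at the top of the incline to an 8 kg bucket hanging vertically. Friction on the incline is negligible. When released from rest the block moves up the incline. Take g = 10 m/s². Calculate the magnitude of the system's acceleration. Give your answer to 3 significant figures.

6.34 m/s²

For the block on the incline: the weight component along the slope is m₁g sin 56° = 2 × 10 × 0.8290 = 16.580 N and the normal force is N = m₁g cos 56° = 11.184 N.
Newton's second law for the block (up-slope positive): T − 16.580 = 2 a. For the hanging bucket (downward positive): 8 × 10 − T = 8 a.
Adding the two equations eliminates T: 63.420 = 10 a, so a = 6.3420 m/s².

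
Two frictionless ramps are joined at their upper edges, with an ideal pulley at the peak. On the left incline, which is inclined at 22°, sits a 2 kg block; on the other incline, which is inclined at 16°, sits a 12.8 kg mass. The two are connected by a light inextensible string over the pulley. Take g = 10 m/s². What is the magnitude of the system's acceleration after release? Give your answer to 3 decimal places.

1.878 m/s²

Resolve each weight along its own incline: the 2 kg mass has component 2 × 10 × sin 22° = 7.492 N down its slope, and the 12.8 kg mass has 12.8 × 10 × sin 16° = 35.282 N down its slope.
The 12.8 kg side's 35.282 N exceeds the other side's 7.492 N, so that mass slides down and the 2 kg mass slides up. Taking that direction as positive, Newton's second law for the whole system gives 35.282 − 7.492 = (2 + 12.8) a, so a = 27.790 / 14.8 = 1.8777 m/s².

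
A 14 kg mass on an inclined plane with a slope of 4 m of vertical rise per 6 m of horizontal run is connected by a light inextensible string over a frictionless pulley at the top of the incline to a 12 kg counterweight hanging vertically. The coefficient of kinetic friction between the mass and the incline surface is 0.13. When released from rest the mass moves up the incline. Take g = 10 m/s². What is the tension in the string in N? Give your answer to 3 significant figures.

107 N

For the mass on the incline: the weight component along the slope is m₁g sin 33.69° = 14 × 10 × 0.5547 = 77.658 N and the normal force is N = m₁g cos 33.69° = 116.487 N.
Kinetic friction opposes the mass's motion up the incline: f = μN = 0.13 × 116.487 = 15.143 N acting down the slope.
Newton's second law for the mass (up-slope positive): T − 77.658 − 15.143 = 14 a. For the hanging counterweight (downward positive): 12 × 10 − T = 12 a.
Adding the two equations eliminates T: 27.199 = 26 a, so a = 1.0461 m/s².
Then from the hanging counterweight's equation, T = 12 × (10 − 1.0461) = 107.447 N.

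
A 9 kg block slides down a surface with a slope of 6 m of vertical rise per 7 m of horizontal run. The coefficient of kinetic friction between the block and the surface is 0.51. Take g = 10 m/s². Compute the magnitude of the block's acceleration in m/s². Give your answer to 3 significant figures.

Resolving the weight along the incline: the component pulling the block down the slope is mg sin 40.60° = 9 × 10 × 0.6508 = 58.572 N, and the normal force is N = mg cos 40.60° = 9 × 10 × 0.7593 = 68.337 N.
Kinetic friction acts up the slope with magnitude f = μN = 0.51 × 68.337 = 34.852 N.
Net force along the incline is 58.572 − 34.852 = 23.720 N, so a = 23.720 / 9 = 2.6356 m/s².

2.64 m/s²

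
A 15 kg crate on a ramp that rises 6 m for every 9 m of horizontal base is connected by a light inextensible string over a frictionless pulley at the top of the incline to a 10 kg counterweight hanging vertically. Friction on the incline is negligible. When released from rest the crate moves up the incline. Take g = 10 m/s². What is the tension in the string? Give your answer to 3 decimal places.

For the crate on the incline: the weight component along the slope is m₁g sin 33.69° = 15 × 10 × 0.5547 = 83.205 N and the normal force is N = m₁g cos 33.69° = 124.808 N.
Newton's second law for the crate (up-slope positive): T − 83.205 = 15 a. For the hanging counterweight (downward positive): 10 × 10 − T = 10 a.
Adding the two equations eliminates T: 16.795 = 25 a, so a = 0.6718 m/s².
Then from the hanging counterweight's equation, T = 10 × (10 − 0.6718) = 93.282 N.

93.282 N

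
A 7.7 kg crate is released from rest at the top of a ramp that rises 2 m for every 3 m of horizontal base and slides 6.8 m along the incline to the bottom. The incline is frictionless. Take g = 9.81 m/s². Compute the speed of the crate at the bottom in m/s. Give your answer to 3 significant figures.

The weight component along the incline is mg sin 33.69° = 41.900 N and the normal force is N = mg cos 33.69° = 62.851 N.
With no friction, a = g sin 33.69° = 5.4416 m/s².
Starting from rest over a distance of 6.8 m, v² = 2aL = 2 × 5.4416 × 6.8 = 74.0058, so v = 8.6027 m/s.

8.60 m/s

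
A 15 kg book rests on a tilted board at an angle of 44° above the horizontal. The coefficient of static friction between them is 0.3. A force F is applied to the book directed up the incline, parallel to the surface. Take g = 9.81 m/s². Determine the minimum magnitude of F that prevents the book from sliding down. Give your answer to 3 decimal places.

70.464 N

The normal force is N = mg cos 44° = 105.851 N. With F at its minimum the book is on the verge of sliding down, so static friction is at its maximum μ_s N = 0.3 × 105.851 = 31.755 N and acts up the slope.
Equilibrium along the incline: F + μ_s N = mg sin 44°, so F = 102.219 − 31.755 = 70.464 N.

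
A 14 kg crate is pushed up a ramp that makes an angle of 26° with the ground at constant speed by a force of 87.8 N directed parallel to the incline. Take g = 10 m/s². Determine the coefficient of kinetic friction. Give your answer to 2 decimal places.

0.21

At constant speed ΣF = 0 along the incline. The applied 87.8 N acts up the slope; the weight component mg sin 26° = 61.372 N and kinetic friction μN both act down the slope.
So 87.8 = 61.372 + μ × 125.831, giving μ = (87.8 − 61.372) / 125.831 = 0.2100.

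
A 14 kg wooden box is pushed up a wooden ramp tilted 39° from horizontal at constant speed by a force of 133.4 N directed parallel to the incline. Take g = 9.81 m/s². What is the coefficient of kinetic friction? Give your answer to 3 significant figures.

0.440

At constant speed ΣF = 0 along the incline. The applied 133.4 N acts up the slope; the weight component mg sin 39° = 86.431 N and kinetic friction μN both act down the slope.
So 133.4 = 86.431 + μ × 106.733, giving μ = (133.4 − 86.431) / 106.733 = 0.4401.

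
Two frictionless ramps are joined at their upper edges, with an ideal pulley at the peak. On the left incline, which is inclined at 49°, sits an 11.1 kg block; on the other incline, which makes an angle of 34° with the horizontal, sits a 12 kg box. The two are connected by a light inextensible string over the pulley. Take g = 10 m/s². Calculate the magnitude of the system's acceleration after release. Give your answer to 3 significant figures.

Resolve each weight along its own incline: the 11.1 kg mass has component 11.1 × 10 × sin 49° = 83.773 N down its slope, and the 12 kg mass has 12 × 10 × sin 34° = 67.103 N down its slope.
The 11.1 kg side's 83.773 N exceeds the other side's 67.103 N, so that mass slides down and the 12 kg mass slides up. Taking that direction as positive, Newton's second law for the whole system gives 83.773 − 67.103 = (11.1 + 12) a, so a = 16.670 / 23.1 = 0.7216 m/s².

0.722 m/s²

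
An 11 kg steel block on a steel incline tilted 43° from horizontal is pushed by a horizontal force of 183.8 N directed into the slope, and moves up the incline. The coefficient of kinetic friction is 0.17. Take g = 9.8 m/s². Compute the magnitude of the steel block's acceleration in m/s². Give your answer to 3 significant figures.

The horizontal push has components F cos 43° = 183.8 × 0.7314 = 134.431 N up the incline and F sin 43° = 183.8 × 0.6820 = 125.352 N pressing into the surface.
The normal force is therefore N = mg cos 43° + F sin 43° = 78.845 + 125.352 = 204.197 N, and kinetic friction down the slope is μN = 0.17 × 204.197 = 34.713 N.
Along the incline: F cos 43° − mg sin 43° − μN = ma, so 134.431 − 73.520 − 34.713 = 11 a, giving a = 2.3816 m/s².

2.38 m/s²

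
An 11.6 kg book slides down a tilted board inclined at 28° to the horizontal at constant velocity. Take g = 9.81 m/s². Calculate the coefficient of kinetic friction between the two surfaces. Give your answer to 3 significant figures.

At constant velocity the net force along the incline is zero: mg sin 28° = μ mg cos 28°.
So μ = tan 28° = 0.4695 / 0.8829 = 0.5318.

0.532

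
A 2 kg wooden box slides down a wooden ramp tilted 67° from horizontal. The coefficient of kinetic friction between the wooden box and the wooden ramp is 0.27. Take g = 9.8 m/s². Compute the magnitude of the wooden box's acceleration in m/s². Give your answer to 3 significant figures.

Resolving the weight along the incline: the component pulling the wooden box down the slope is mg sin 67° = 2 × 9.8 × 0.9205 = 18.042 N, and the normal force is N = mg cos 67° = 2 × 9.8 × 0.3907 = 7.658 N.
Kinetic friction acts up the slope with magnitude f = μN = 0.27 × 7.658 = 2.068 N.
Net force along the incline is 18.042 − 2.068 = 15.974 N, so a = 15.974 / 2 = 7.9870 m/s².

7.99 m/s²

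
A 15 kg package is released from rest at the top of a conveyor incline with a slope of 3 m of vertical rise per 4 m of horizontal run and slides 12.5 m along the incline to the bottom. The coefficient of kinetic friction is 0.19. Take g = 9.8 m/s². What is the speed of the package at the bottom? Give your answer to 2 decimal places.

The weight component along the incline is mg sin 36.87° = 88.200 N and the normal force is N = mg cos 36.87° = 117.600 N.
Friction up the slope is f = μN = 0.19 × 117.600 = 22.344 N, so the net downslope force is 88.200 − 22.344 = 65.856 N and a = 65.856 / 15 = 4.3904 m/s².
Starting from rest over a distance of 12.5 m, v² = 2aL = 2 × 4.3904 × 12.5 = 109.7600, so v = 10.4766 m/s.

10.48 m/s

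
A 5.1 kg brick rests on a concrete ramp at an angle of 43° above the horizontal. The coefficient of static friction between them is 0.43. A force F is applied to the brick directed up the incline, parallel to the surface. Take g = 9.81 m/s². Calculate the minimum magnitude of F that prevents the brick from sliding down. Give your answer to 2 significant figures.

18 N

The normal force is N = mg cos 43° = 36.590 N. With F at its minimum the brick is on the verge of sliding down, so static friction is at its maximum μ_s N = 0.43 × 36.590 = 15.734 N and acts up the slope.
Equilibrium along the incline: F + μ_s N = mg sin 43°, so F = 34.121 − 15.734 = 18.387 N.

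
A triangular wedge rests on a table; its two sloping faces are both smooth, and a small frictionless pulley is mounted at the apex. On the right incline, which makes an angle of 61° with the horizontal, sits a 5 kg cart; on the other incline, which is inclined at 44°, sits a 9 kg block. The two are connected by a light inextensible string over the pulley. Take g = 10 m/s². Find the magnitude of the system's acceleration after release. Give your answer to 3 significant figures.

Resolve each weight along its own incline: the 5 kg mass has component 5 × 10 × sin 61° = 43.731 N down its slope, and the 9 kg mass has 9 × 10 × sin 44° = 62.519 N down its slope.
The 9 kg side's 62.519 N exceeds the other side's 43.731 N, so that mass slides down and the 5 kg mass slides up. Taking that direction as positive, Newton's second law for the whole system gives 62.519 − 43.731 = (5 + 9) a, so a = 18.788 / 14 = 1.3420 m/s².

1.34 m/s²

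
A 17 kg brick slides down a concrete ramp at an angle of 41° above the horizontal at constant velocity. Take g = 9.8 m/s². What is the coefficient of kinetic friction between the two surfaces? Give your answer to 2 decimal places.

0.87

At constant velocity the net force along the incline is zero: mg sin 41° = μ mg cos 41°.
So μ = tan 41° = 0.6561 / 0.7547 = 0.8694.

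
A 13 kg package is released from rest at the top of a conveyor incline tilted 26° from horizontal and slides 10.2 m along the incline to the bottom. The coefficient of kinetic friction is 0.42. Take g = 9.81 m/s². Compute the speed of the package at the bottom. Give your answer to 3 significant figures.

3.49 m/s

The weight component along the incline is mg sin 26° = 55.905 N and the normal force is N = mg cos 26° = 114.623 N.
Friction up the slope is f = μN = 0.42 × 114.623 = 48.142 N, so the net downslope force is 55.905 − 48.142 = 7.763 N and a = 7.763 / 13 = 0.5972 m/s².
Starting from rest over a distance of 10.2 m, v² = 2aL = 2 × 0.5972 × 10.2 = 12.1829, so v = 3.4904 m/s.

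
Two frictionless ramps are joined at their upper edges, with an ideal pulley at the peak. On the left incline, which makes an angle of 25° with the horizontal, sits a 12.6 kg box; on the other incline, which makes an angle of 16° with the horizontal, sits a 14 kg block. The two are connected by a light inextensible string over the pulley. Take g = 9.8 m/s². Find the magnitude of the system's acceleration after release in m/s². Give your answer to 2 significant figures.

0.54 m/s²

Resolve each weight along its own incline: the 12.6 kg mass has component 12.6 × 9.8 × sin 25° = 52.185 N down its slope, and the 14 kg mass has 14 × 9.8 × sin 16° = 37.817 N down its slope.
The 12.6 kg side's 52.185 N exceeds the other side's 37.817 N, so that mass slides down and the 14 kg mass slides up. Taking that direction as positive, Newton's second law for the whole system gives 52.185 − 37.817 = (12.6 + 14) a, so a = 14.368 / 26.6 = 0.5402 m/s².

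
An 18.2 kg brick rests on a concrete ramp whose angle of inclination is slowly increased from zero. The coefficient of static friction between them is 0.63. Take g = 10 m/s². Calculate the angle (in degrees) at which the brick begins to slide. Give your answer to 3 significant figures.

32.2°

At the threshold of sliding, static friction is at its maximum μ_s N and exactly balances the weight component along the incline: mg sin θ = μ_s mg cos θ.
Hence tan θ = μ_s = 0.63, so θ = arctan(0.63) = 32.2109°.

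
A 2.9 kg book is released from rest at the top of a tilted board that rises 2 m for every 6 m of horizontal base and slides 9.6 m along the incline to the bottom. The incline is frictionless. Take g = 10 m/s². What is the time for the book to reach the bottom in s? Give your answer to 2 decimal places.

The weight component along the incline is mg sin 18.43° = 9.171 N and the normal force is N = mg cos 18.43° = 27.512 N.
With no friction, a = g sin 18.43° = 3.1623 m/s².
Starting from rest, L = ½at², so t = √(2L/a) = √(2 × 9.6 / 3.1623) = 2.4640 s.

2.46 s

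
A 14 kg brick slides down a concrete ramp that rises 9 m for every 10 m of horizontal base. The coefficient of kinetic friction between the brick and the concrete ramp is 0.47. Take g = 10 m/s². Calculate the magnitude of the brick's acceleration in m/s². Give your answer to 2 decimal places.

3.20 m/s²

Resolving the weight along the incline: the component pulling the brick down the slope is mg sin 41.99° = 14 × 10 × 0.6690 = 93.660 N, and the normal force is N = mg cos 41.99° = 14 × 10 × 0.7433 = 104.062 N.
Kinetic friction acts up the slope with magnitude f = μN = 0.47 × 104.062 = 48.909 N.
Net force along the incline is 93.660 − 48.909 = 44.751 N, so a = 44.751 / 14 = 3.1965 m/s².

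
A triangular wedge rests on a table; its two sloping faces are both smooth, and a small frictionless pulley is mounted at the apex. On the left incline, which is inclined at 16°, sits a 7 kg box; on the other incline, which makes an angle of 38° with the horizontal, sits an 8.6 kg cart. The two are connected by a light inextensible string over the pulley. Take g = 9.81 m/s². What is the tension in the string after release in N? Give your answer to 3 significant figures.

33.7 N

Resolve each weight along its own incline: the 7 kg mass has component 7 × 9.81 × sin 16° = 18.928 N down its slope, and the 8.6 kg mass has 8.6 × 9.81 × sin 38° = 51.941 N down its slope.
The 8.6 kg side's 51.941 N exceeds the other side's 18.928 N, so that mass slides down and the 7 kg mass slides up. Taking that direction as positive, Newton's second law for the whole system gives 51.941 − 18.928 = (7 + 8.6) a, so a = 33.013 / 15.6 = 2.1162 m/s².
For the 7 kg mass (up-slope positive): T − 18.928 = 7 × 2.1162, so T = 33.741 N.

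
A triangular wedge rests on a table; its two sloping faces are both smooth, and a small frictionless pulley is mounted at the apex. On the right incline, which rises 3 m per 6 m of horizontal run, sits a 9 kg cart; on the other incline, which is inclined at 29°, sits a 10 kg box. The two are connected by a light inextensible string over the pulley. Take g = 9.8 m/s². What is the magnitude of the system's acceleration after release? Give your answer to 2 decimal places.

Resolve each weight along its own incline: the 9 kg mass has component 9 × 9.8 × sin 26.57° = 39.444 N down its slope, and the 10 kg mass has 10 × 9.8 × sin 29° = 47.511 N down its slope.
The 10 kg side's 47.511 N exceeds the other side's 39.444 N, so that mass slides down and the 9 kg mass slides up. Taking that direction as positive, Newton's second law for the whole system gives 47.511 − 39.444 = (9 + 10) a, so a = 8.067 / 19 = 0.4246 m/s².

0.42 m/s²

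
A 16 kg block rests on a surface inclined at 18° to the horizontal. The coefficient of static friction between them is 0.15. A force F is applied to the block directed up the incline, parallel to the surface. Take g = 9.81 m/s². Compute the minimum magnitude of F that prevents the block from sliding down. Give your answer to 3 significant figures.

The normal force is N = mg cos 18° = 149.278 N. With F at its minimum the block is on the verge of sliding down, so static friction is at its maximum μ_s N = 0.15 × 149.278 = 22.392 N and acts up the slope.
Equilibrium along the incline: F + μ_s N = mg sin 18°, so F = 48.503 − 22.392 = 26.111 N.

26.1 N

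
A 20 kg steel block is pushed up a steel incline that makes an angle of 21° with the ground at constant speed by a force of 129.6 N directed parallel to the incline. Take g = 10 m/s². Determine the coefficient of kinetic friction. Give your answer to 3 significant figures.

0.310

At constant speed ΣF = 0 along the incline. The applied 129.6 N acts up the slope; the weight component mg sin 21° = 71.674 N and kinetic friction μN both act down the slope.
So 129.6 = 71.674 + μ × 186.716, giving μ = (129.6 − 71.674) / 186.716 = 0.3102.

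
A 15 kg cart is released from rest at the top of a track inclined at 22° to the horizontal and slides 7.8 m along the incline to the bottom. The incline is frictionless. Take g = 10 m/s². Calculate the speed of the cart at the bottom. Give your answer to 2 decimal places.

7.64 m/s

The weight component along the incline is mg sin 22° = 56.191 N and the normal force is N = mg cos 22° = 139.078 N.
With no friction, a = g sin 22° = 3.7461 m/s².
Starting from rest over a distance of 7.8 m, v² = 2aL = 2 × 3.7461 × 7.8 = 58.4392, so v = 7.6446 m/s.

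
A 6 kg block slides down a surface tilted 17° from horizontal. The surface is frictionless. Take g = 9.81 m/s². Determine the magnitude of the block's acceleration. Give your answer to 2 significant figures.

Resolving the weight along the incline: the component pulling the block down the slope is mg sin 17° = 6 × 9.81 × 0.2924 = 17.211 N, and the normal force is N = mg cos 17° = 6 × 9.81 × 0.9563 = 56.288 N.
With no friction the net force along the incline is 17.211 N, so a = g sin 17° = 17.211 / 6 = 2.8685 m/s².

2.9 m/s²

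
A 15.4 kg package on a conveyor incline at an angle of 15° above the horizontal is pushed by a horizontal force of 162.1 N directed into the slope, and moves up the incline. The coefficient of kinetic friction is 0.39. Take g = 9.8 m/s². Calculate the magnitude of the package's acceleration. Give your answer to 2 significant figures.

The horizontal push has components F cos 15° = 162.1 × 0.9659 = 156.572 N up the incline and F sin 15° = 162.1 × 0.2588 = 41.951 N pressing into the surface.
The normal force is therefore N = mg cos 15° + F sin 15° = 145.774 + 41.951 = 187.725 N, and kinetic friction down the slope is μN = 0.39 × 187.725 = 73.213 N.
Along the incline: F cos 15° − mg sin 15° − μN = ma, so 156.572 − 39.058 − 73.213 = 15.4 a, giving a = 2.8767 m/s².

2.9 m/s²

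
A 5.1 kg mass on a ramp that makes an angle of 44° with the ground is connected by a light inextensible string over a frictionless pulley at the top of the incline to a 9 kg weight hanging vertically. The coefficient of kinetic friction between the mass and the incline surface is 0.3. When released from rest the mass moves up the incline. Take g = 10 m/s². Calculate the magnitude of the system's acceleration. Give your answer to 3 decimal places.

For the mass on the incline: the weight component along the slope is m₁g sin 44° = 5.1 × 10 × 0.6947 = 35.430 N and the normal force is N = m₁g cos 44° = 36.686 N.
Kinetic friction opposes the mass's motion up the incline: f = μN = 0.3 × 36.686 = 11.006 N acting down the slope.
Newton's second law for the mass (up-slope positive): T − 35.430 − 11.006 = 5.1 a. For the hanging weight (downward positive): 9 × 10 − T = 9 a.
Adding the two equations eliminates T: 43.564 = 14.1 a, so a = 3.0896 m/s².

3.090 m/s²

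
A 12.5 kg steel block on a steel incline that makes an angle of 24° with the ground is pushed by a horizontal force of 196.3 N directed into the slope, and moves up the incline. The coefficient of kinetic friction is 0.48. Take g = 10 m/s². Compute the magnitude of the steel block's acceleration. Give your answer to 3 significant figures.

The horizontal push has components F cos 24° = 196.3 × 0.9135 = 179.320 N up the incline and F sin 24° = 196.3 × 0.4067 = 79.835 N pressing into the surface.
The normal force is therefore N = mg cos 24° + F sin 24° = 114.188 + 79.835 = 194.023 N, and kinetic friction down the slope is μN = 0.48 × 194.023 = 93.131 N.
Along the incline: F cos 24° − mg sin 24° − μN = ma, so 179.320 − 50.837 − 93.131 = 12.5 a, giving a = 2.8282 m/s².

2.83 m/s²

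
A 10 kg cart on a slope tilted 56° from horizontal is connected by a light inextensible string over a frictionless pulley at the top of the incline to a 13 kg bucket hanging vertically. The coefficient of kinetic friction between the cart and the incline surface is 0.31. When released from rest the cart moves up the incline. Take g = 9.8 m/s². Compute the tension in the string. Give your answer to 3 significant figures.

111 N

For the cart on the incline: the weight component along the slope is m₁g sin 56° = 10 × 9.8 × 0.8290 = 81.242 N and the normal force is N = m₁g cos 56° = 54.801 N.
Kinetic friction opposes the cart's motion up the incline: f = μN = 0.31 × 54.801 = 16.988 N acting down the slope.
Newton's second law for the cart (up-slope positive): T − 81.242 − 16.988 = 10 a. For the hanging bucket (downward positive): 13 × 9.8 − T = 13 a.
Adding the two equations eliminates T: 29.170 = 23 a, so a = 1.2683 m/s².
Then from the hanging bucket's equation, T = 13 × (9.8 − 1.2683) = 110.912 N.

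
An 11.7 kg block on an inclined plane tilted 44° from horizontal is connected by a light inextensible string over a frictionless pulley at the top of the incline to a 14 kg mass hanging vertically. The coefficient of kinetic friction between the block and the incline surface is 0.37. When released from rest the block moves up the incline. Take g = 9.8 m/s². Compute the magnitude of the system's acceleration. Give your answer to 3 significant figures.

For the block on the incline: the weight component along the slope is m₁g sin 44° = 11.7 × 9.8 × 0.6947 = 79.654 N and the normal force is N = m₁g cos 44° = 82.480 N.
Kinetic friction opposes the block's motion up the incline: f = μN = 0.37 × 82.480 = 30.518 N acting down the slope.
Newton's second law for the block (up-slope positive): T − 79.654 − 30.518 = 11.7 a. For the hanging mass (downward positive): 14 × 9.8 − T = 14 a.
Adding the two equations eliminates T: 27.028 = 25.7 a, so a = 1.0517 m/s².

1.05 m/s²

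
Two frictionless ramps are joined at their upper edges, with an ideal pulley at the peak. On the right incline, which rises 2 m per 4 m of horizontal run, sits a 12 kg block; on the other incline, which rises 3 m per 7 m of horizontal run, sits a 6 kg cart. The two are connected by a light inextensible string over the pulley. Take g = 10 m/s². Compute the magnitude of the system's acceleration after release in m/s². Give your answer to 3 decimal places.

1.668 m/s²

Resolve each weight along its own incline: the 12 kg mass has component 12 × 10 × sin 26.57° = 53.666 N down its slope, and the 6 kg mass has 6 × 10 × sin 23.20° = 23.635 N down its slope.
The 12 kg side's 53.666 N exceeds the other side's 23.635 N, so that mass slides down and the 6 kg mass slides up. Taking that direction as positive, Newton's second law for the whole system gives 53.666 − 23.635 = (12 + 6) a, so a = 30.031 / 18 = 1.6684 m/s².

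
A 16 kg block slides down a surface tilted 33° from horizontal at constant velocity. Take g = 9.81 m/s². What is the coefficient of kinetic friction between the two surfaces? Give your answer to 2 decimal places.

0.65

At constant velocity the net force along the incline is zero: mg sin 33° = μ mg cos 33°.
So μ = tan 33° = 0.5446 / 0.8387 = 0.6493.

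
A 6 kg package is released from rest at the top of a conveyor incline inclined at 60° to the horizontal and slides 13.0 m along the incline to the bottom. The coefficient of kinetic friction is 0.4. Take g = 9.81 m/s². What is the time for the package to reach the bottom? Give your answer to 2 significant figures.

The weight component along the incline is mg sin 60° = 50.974 N and the normal force is N = mg cos 60° = 29.430 N.
Friction up the slope is f = μN = 0.4 × 29.430 = 11.772 N, so the net downslope force is 50.974 − 11.772 = 39.202 N and a = 39.202 / 6 = 6.5337 m/s².
Starting from rest, L = ½at², so t = √(2L/a) = √(2 × 13.0 / 6.5337) = 1.9948 s.

2.0 s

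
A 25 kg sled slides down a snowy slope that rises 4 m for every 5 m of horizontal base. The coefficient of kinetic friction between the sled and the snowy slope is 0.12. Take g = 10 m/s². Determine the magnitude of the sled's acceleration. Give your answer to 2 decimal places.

Resolving the weight along the incline: the component pulling the sled down the slope is mg sin 38.66° = 25 × 10 × 0.6247 = 156.175 N, and the normal force is N = mg cos 38.66° = 25 × 10 × 0.7809 = 195.225 N.
Kinetic friction acts up the slope with magnitude f = μN = 0.12 × 195.225 = 23.427 N.
Net force along the incline is 156.175 − 23.427 = 132.748 N, so a = 132.748 / 25 = 5.3099 m/s².

5.31 m/s²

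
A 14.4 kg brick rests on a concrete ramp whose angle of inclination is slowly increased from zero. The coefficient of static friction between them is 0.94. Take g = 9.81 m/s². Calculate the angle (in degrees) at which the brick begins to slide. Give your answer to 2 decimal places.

At the threshold of sliding, static friction is at its maximum μ_s N and exactly balances the weight component along the incline: mg sin θ = μ_s mg cos θ.
Hence tan θ = μ_s = 0.94, so θ = arctan(0.94) = 43.2285°.

43.23°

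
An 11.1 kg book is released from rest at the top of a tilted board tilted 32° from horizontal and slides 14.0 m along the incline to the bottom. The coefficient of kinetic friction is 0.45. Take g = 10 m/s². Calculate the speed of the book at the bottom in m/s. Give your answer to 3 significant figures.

The weight component along the incline is mg sin 32° = 58.821 N and the normal force is N = mg cos 32° = 94.133 N.
Friction up the slope is f = μN = 0.45 × 94.133 = 42.360 N, so the net downslope force is 58.821 − 42.360 = 16.461 N and a = 16.461 / 11.1 = 1.4830 m/s².
Starting from rest over a distance of 14.0 m, v² = 2aL = 2 × 1.4830 × 14.0 = 41.5240, so v = 6.4439 m/s.

6.44 m/s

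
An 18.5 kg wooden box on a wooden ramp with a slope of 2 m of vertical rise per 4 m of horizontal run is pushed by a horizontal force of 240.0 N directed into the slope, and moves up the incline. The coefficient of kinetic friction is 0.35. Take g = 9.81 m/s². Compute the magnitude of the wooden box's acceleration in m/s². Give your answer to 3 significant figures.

The horizontal push has components F cos 26.57° = 240.0 × 0.8944 = 214.656 N up the incline and F sin 26.57° = 240.0 × 0.4472 = 107.328 N pressing into the surface.
The normal force is therefore N = mg cos 26.57° + F sin 26.57° = 162.320 + 107.328 = 269.648 N, and kinetic friction down the slope is μN = 0.35 × 269.648 = 94.377 N.
Along the incline: F cos 26.57° − mg sin 26.57° − μN = ma, so 214.656 − 81.160 − 94.377 = 18.5 a, giving a = 2.1145 m/s².

2.11 m/s²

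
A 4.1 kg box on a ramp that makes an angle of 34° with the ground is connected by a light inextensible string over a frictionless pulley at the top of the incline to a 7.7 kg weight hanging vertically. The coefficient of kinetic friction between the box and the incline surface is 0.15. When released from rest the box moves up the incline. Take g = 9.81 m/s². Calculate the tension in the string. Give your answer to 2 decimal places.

For the box on the incline: the weight component along the slope is m₁g sin 34° = 4.1 × 9.81 × 0.5592 = 22.492 N and the normal force is N = m₁g cos 34° = 33.345 N.
Kinetic friction opposes the box's motion up the incline: f = μN = 0.15 × 33.345 = 5.002 N acting down the slope.
Newton's second law for the box (up-slope positive): T − 22.492 − 5.002 = 4.1 a. For the hanging weight (downward positive): 7.7 × 9.81 − T = 7.7 a.
Adding the two equations eliminates T: 48.043 = 11.8 a, so a = 4.0714 m/s².
Then from the hanging weight's equation, T = 7.7 × (9.81 − 4.0714) = 44.187 N.

44.19 N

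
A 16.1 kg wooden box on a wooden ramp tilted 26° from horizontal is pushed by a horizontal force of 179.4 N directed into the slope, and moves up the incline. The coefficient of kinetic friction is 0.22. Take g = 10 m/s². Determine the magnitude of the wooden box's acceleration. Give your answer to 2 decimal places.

2.58 m/s²

The horizontal push has components F cos 26° = 179.4 × 0.8988 = 161.245 N up the incline and F sin 26° = 179.4 × 0.4384 = 78.649 N pressing into the surface.
The normal force is therefore N = mg cos 26° + F sin 26° = 144.707 + 78.649 = 223.356 N, and kinetic friction down the slope is μN = 0.22 × 223.356 = 49.138 N.
Along the incline: F cos 26° − mg sin 26° − μN = ma, so 161.245 − 70.582 − 49.138 = 16.1 a, giving a = 2.5792 m/s².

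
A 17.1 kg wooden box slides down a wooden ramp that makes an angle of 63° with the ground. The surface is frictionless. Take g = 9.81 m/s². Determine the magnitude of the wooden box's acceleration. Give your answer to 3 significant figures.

Resolving the weight along the incline: the component pulling the wooden box down the slope is mg sin 63° = 17.1 × 9.81 × 0.8910 = 149.466 N, and the normal force is N = mg cos 63° = 17.1 × 9.81 × 0.4540 = 76.159 N.
With no friction the net force along the incline is 149.466 N, so a = g sin 63° = 149.466 / 17.1 = 8.7407 m/s².

8.74 m/s²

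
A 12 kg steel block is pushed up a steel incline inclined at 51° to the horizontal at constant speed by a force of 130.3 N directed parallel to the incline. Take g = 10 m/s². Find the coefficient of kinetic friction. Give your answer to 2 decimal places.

0.49

At constant speed ΣF = 0 along the incline. The applied 130.3 N acts up the slope; the weight component mg sin 51° = 93.258 N and kinetic friction μN both act down the slope.
So 130.3 = 93.258 + μ × 75.518, giving μ = (130.3 − 93.258) / 75.518 = 0.4905.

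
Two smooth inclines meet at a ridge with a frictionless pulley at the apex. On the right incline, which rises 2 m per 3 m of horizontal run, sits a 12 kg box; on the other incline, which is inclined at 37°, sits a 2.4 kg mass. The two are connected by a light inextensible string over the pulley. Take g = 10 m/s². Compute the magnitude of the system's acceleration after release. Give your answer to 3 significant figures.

3.62 m/s²

Resolve each weight along its own incline: the 12 kg mass has component 12 × 10 × sin 33.69° = 66.564 N down its slope, and the 2.4 kg mass has 2.4 × 10 × sin 37° = 14.444 N down its slope.
The 12 kg side's 66.564 N exceeds the other side's 14.444 N, so that mass slides down and the 2.4 kg mass slides up. Taking that direction as positive, Newton's second law for the whole system gives 66.564 − 14.444 = (12 + 2.4) a, so a = 52.120 / 14.4 = 3.6194 m/s².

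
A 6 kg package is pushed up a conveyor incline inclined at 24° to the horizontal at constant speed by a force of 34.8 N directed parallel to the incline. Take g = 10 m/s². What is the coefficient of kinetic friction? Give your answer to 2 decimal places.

0.19

At constant speed ΣF = 0 along the incline. The applied 34.8 N acts up the slope; the weight component mg sin 24° = 24.404 N and kinetic friction μN both act down the slope.
So 34.8 = 24.404 + μ × 54.813, giving μ = (34.8 − 24.404) / 54.813 = 0.1897.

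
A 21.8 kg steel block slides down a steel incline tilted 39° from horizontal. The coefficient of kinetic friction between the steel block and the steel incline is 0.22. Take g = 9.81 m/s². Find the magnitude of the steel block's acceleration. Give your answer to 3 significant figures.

Resolving the weight along the incline: the component pulling the steel block down the slope is mg sin 39° = 21.8 × 9.81 × 0.6293 = 134.581 N, and the normal force is N = mg cos 39° = 21.8 × 9.81 × 0.7771 = 166.189 N.
Kinetic friction acts up the slope with magnitude f = μN = 0.22 × 166.189 = 36.562 N.
Net force along the incline is 134.581 − 36.562 = 98.019 N, so a = 98.019 / 21.8 = 4.4963 m/s².

4.50 m/s²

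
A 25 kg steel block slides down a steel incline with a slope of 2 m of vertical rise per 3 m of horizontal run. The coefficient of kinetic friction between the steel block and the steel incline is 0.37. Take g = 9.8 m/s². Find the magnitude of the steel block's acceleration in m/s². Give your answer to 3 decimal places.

Resolving the weight along the incline: the component pulling the steel block down the slope is mg sin 33.69° = 25 × 9.8 × 0.5547 = 135.901 N, and the normal force is N = mg cos 33.69° = 25 × 9.8 × 0.8321 = 203.865 N.
Kinetic friction acts up the slope with magnitude f = μN = 0.37 × 203.865 = 75.430 N.
Net force along the incline is 135.901 − 75.430 = 60.471 N, so a = 60.471 / 25 = 2.4188 m/s².

2.419 m/s²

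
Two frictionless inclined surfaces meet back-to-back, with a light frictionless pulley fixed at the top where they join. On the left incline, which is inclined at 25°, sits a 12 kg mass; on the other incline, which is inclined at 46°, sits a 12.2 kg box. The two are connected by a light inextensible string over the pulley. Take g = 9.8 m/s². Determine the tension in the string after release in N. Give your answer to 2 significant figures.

Resolve each weight along its own incline: the 12 kg mass has component 12 × 9.8 × sin 25° = 49.700 N down its slope, and the 12.2 kg mass has 12.2 × 9.8 × sin 46° = 86.004 N down its slope.
The 12.2 kg side's 86.004 N exceeds the other side's 49.700 N, so that mass slides down and the 12 kg mass slides up. Taking that direction as positive, Newton's second law for the whole system gives 86.004 − 49.700 = (12 + 12.2) a, so a = 36.304 / 24.2 = 1.5002 m/s².
For the 12 kg mass (up-slope positive): T − 49.700 = 12 × 1.5002, so T = 67.702 N.

68 N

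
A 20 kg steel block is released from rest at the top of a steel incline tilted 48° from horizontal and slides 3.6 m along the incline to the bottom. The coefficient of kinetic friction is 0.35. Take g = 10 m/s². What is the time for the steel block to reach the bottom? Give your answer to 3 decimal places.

The weight component along the incline is mg sin 48° = 148.629 N and the normal force is N = mg cos 48° = 133.826 N.
Friction up the slope is f = μN = 0.35 × 133.826 = 46.839 N, so the net downslope force is 148.629 − 46.839 = 101.790 N and a = 101.790 / 20 = 5.0895 m/s².
Starting from rest, L = ½at², so t = √(2L/a) = √(2 × 3.6 / 5.0895) = 1.1894 s.

1.189 s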